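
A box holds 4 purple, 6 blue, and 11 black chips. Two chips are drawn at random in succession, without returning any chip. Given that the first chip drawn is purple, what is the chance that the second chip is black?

11/20

After removing 1 purple, the box has 11 black out of 20 remaining.
P(second is black | given) = 11/20 ≈ 0.5500.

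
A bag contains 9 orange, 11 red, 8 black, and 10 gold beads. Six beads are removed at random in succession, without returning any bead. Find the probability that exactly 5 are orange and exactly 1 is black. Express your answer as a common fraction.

Unordered draws without replacement: count favorable combinations over C(38,6).
Favorable = C(9,5) · C(11,0) · C(8,1) · C(10,0) = 1008; total = C(38,6) = 2760681.
P = 1008/2760681 = 48/131461 ≈ 0.0004.

48/131461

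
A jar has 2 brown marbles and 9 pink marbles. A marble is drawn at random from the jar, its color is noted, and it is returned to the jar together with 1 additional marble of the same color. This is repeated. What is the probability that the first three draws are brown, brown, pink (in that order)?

9/286

Track the composition after each reinforcement of +1.
P = (2/11) · (3/12) · (9/13) = 9/286 ≈ 0.0315.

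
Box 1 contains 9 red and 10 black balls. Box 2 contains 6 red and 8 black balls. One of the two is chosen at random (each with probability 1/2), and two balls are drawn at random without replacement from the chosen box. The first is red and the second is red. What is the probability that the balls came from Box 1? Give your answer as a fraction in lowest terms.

P(E | Box 1) = 4/19; P(E | Box 2) = 15/91.
P(E) = 1/2·4/19 + 1/2·15/91 = 649/3458.
By Bayes' rule, P(Box 1 | E) = 2/19 / 649/3458 = 364/649 ≈ 0.5609.

364/649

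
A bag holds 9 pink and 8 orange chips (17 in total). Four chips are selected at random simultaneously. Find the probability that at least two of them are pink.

129/170

Sum the hypergeometric tail for j = 2,…,4 pink chips.
Favorable = C(9,2)·C(8,2) + C(9,3)·C(8,1) + C(9,4)·C(8,0) = 1806; total = C(17,4) = 2380.
P = 1806/2380 = 129/170 ≈ 0.7588.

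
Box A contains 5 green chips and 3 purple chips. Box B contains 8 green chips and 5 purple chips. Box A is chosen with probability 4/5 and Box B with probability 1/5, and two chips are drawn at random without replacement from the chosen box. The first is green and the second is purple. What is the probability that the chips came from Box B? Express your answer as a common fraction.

28/145

P(E | Box A) = 15/56; P(E | Box B) = 10/39.
P(E) = 4/5·15/56 + 1/5·10/39 = 145/546.
By Bayes' rule, P(Box B | E) = 2/39 / 145/546 = 28/145 ≈ 0.1931.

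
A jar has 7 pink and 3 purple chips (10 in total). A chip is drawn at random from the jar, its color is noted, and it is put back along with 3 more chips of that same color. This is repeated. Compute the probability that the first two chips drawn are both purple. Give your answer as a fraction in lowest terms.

After a purple draw the jar holds 6 purple out of 13.
P = (3/10)·(6/13) = 9/65 ≈ 0.1385.

9/65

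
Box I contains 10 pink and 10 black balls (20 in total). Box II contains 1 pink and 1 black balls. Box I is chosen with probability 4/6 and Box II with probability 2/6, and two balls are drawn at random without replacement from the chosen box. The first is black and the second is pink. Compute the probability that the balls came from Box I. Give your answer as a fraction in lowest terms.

P(E | Box I) = 5/19; P(E | Box II) = 1/2.
P(E) = 2/3·5/19 + 1/3·1/2 = 13/38.
By Bayes' rule, P(Box I | E) = 10/57 / 13/38 = 20/39 ≈ 0.5128.

20/39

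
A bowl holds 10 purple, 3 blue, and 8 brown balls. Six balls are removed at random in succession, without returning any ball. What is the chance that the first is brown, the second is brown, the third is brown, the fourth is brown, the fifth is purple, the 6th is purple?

Multiply the conditional probability of each draw in order, without replacement, so each draw removes one from its color and from the total.
P = (8/21) · (7/20) · (6/19) · (5/18) · (10/17) · (9/16) = 5/1292 ≈ 0.0039.

5/1292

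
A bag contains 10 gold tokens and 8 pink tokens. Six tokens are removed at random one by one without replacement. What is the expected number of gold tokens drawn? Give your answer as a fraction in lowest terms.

10/3

By linearity of expectation, E[X] = Σ P(draw i is gold); by symmetry each draw (even without replacement) has P(gold) = 10/18.
E[X] = 6 · 10/18 = 10/3 ≈ 3.3333.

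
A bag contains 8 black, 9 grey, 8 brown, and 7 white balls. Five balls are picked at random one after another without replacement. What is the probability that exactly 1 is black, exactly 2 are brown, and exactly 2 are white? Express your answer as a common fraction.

21/899

Unordered draws without replacement: count favorable combinations over C(32,5).
Favorable = C(8,1) · C(9,0) · C(8,2) · C(7,2) = 4704; total = C(32,5) = 201376.
P = 4704/201376 = 21/899 ≈ 0.0234.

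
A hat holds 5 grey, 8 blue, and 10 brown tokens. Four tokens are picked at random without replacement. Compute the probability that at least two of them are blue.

Sum the hypergeometric tail for j = 2,…,4 blue tokens.
Favorable = C(8,2)·C(15,2) + C(8,3)·C(15,1) + C(8,4)·C(15,0) = 3850; total = C(23,4) = 8855.
P = 3850/8855 = 10/23 ≈ 0.4348.

10/23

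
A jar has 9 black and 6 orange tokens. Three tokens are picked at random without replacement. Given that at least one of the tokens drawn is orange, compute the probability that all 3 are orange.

P(all 3 orange) = C(6,3)/C(15,3) = 4/91; P(at least one orange) = 1 − C(9,3)/C(15,3) = 53/65.
Since 'all 3 orange' ⊆ 'at least one orange', P(all 3 | at least one) = 4/91 / 53/65 = 20/371 ≈ 0.0539.

20/371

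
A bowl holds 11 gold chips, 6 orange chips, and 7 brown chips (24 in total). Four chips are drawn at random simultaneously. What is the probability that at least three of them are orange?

Sum the hypergeometric tail for j = 3,…,4 orange chips.
Favorable = C(6,3)·C(18,1) + C(6,4)·C(18,0) = 375; total = C(24,4) = 10626.
P = 375/10626 = 125/3542 ≈ 0.0353.

125/3542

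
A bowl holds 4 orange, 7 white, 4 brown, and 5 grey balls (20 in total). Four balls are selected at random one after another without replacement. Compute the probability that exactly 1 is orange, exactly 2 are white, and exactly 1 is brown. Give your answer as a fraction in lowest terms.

112/1615

Unordered draws without replacement: count favorable combinations over C(20,4).
Favorable = C(4,1) · C(7,2) · C(4,1) · C(5,0) = 336; total = C(20,4) = 4845.
P = 336/4845 = 112/1615 ≈ 0.0693.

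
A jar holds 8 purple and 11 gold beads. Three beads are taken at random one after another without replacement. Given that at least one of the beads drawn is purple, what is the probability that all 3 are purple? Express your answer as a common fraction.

14/201

P(all 3 purple) = C(8,3)/C(19,3) = 56/969; P(at least one purple) = 1 − C(11,3)/C(19,3) = 268/323.
Since 'all 3 purple' ⊆ 'at least one purple', P(all 3 | at least one) = 56/969 / 268/323 = 14/201 ≈ 0.0697.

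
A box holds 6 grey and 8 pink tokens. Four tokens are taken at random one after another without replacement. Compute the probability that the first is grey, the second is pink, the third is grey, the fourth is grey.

40/1001

Multiply the conditional probability of each draw in order, without replacement, so each draw removes one from its color and from the total.
P = (6/14) · (8/13) · (5/12) · (4/11) = 40/1001 ≈ 0.0400.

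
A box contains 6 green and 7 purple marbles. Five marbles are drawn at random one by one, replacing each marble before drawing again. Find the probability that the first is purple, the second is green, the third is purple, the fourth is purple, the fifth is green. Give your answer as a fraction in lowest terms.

Multiply the conditional probability of each draw in order, with replacement (the composition resets each draw).
P = (7/13) · (6/13) · (7/13) · (7/13) · (6/13) = 12348/371293 ≈ 0.0333.

12348/371293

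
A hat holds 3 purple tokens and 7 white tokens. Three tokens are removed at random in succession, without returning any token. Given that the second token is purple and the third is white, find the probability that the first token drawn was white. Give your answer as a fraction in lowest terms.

P(first=white and the second token is purple and the third is white) = (7/10)·(3/9)·(6/8) = 7/40.
P(E) = Σ over first color = 7/120 + 7/40 = 7/30.
By Bayes, P(first=white | E) = 7/40 / 7/30 = 3/4 ≈ 0.7500.

3/4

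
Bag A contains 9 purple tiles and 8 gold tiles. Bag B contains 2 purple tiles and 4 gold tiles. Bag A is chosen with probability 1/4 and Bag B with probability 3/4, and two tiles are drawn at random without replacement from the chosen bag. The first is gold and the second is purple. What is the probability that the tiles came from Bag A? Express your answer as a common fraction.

P(E | Bag A) = 9/34; P(E | Bag B) = 4/15.
P(E) = 1/4·9/34 + 3/4·4/15 = 181/680.
By Bayes' rule, P(Bag A | E) = 9/136 / 181/680 = 45/181 ≈ 0.2486.

45/181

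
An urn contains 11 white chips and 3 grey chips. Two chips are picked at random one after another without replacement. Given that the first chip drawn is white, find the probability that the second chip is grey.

After removing 1 white, the urn has 3 grey out of 13 remaining.
P(second is grey | given) = 3/13 ≈ 0.2308.

3/13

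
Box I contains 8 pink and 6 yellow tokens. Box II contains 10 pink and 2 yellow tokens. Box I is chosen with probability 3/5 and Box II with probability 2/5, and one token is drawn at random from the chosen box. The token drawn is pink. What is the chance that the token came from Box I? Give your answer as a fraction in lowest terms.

36/71

P(pink | Box I) = 4/7; P(pink | Box II) = 5/6.
P(pink) = 3/5·4/7 + 2/5·5/6 = 71/105.
By Bayes' rule, P(Box I | pink) = 12/35 / 71/105 = 36/71 ≈ 0.5070.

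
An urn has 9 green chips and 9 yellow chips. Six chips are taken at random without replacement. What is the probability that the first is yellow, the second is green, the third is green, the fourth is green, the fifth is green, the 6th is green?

9/884

Multiply the conditional probability of each draw in order, without replacement, so each draw removes one from its color and from the total.
P = (9/18) · (9/17) · (8/16) · (7/15) · (6/14) · (5/13) = 9/884 ≈ 0.0102.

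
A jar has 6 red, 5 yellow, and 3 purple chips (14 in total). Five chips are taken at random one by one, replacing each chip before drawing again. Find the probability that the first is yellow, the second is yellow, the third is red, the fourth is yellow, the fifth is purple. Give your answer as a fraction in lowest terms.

Multiply the conditional probability of each draw in order, with replacement (the composition resets each draw).
P = (5/14) · (5/14) · (6/14) · (5/14) · (3/14) = 1125/268912 ≈ 0.0042.

1125/268912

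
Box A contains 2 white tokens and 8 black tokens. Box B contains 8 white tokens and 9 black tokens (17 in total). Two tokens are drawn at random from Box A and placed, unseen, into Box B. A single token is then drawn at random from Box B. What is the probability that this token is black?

Condition on how many of the transferred tokens are black (from Box A: 8 black of 10; then Box B has 19 total).
  0 black: C(8,0)C(2,2)/C(10,2) = 1/45; then P = 9/19
  1 black: C(8,1)C(2,1)/C(10,2) = 16/45; then P = 10/19
  2 black: C(8,2)C(2,0)/C(10,2) = 28/45; then P = 11/19
P(black from Box B) = 53/95 ≈ 0.5579.

53/95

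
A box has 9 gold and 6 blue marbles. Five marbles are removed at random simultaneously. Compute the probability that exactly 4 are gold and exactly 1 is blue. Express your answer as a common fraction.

Unordered draws without replacement: count favorable combinations over C(15,5).
Favorable = C(9,4) · C(6,1) = 756; total = C(15,5) = 3003.
P = 756/3003 = 36/143 ≈ 0.2517.

36/143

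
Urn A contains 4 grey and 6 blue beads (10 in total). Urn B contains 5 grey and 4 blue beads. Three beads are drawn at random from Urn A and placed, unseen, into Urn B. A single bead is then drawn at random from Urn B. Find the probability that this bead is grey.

Condition on how many of the transferred beads are grey (from Urn A: 4 grey of 10; then Urn B has 12 total).
  0 grey: C(4,0)C(6,3)/C(10,3) = 1/6; then P = 5/12
  1 grey: C(4,1)C(6,2)/C(10,3) = 1/2; then P = 6/12
  2 grey: C(4,2)C(6,1)/C(10,3) = 3/10; then P = 7/12
  3 grey: C(4,3)C(6,0)/C(10,3) = 1/30; then P = 8/12
P(grey from Urn B) = 31/60 ≈ 0.5167.

31/60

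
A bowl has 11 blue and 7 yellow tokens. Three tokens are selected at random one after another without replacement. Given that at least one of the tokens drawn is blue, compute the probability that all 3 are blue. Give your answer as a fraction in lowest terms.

P(all 3 blue) = C(11,3)/C(18,3) = 55/272; P(at least one blue) = 1 − C(7,3)/C(18,3) = 781/816.
Since 'all 3 blue' ⊆ 'at least one blue', P(all 3 | at least one) = 55/272 / 781/816 = 15/71 ≈ 0.2113.

15/71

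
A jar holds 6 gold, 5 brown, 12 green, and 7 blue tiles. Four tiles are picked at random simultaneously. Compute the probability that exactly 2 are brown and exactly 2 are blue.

Unordered draws without replacement: count favorable combinations over C(30,4).
Favorable = C(6,0) · C(5,2) · C(12,0) · C(7,2) = 210; total = C(30,4) = 27405.
P = 210/27405 = 2/261 ≈ 0.0077.

2/261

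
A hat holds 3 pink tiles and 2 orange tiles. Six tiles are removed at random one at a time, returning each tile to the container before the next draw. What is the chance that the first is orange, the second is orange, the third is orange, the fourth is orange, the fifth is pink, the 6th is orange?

96/15625

Multiply the conditional probability of each draw in order, with replacement (the composition resets each draw).
P = (2/5) · (2/5) · (2/5) · (2/5) · (3/5) · (2/5) = 96/15625 ≈ 0.0061.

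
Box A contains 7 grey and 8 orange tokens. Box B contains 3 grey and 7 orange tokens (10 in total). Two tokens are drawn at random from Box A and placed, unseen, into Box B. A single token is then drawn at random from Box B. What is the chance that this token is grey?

Condition on how many of the transferred tokens are grey (from Box A: 7 grey of 15; then Box B has 12 total).
  0 grey: C(7,0)C(8,2)/C(15,2) = 4/15; then P = 3/12
  1 grey: C(7,1)C(8,1)/C(15,2) = 8/15; then P = 4/12
  2 grey: C(7,2)C(8,0)/C(15,2) = 1/5; then P = 5/12
P(grey from Box B) = 59/180 ≈ 0.3278.

59/180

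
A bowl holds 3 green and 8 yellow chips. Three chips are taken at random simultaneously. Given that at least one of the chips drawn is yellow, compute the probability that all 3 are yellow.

14/41

P(all 3 yellow) = C(8,3)/C(11,3) = 56/165; P(at least one yellow) = 1 − C(3,3)/C(11,3) = 164/165.
Since 'all 3 yellow' ⊆ 'at least one yellow', P(all 3 | at least one) = 56/165 / 164/165 = 14/41 ≈ 0.3415.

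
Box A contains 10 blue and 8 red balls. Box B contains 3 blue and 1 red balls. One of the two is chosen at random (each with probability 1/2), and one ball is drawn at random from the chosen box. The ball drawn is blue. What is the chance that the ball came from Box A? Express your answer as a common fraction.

20/47

P(blue | Box A) = 5/9; P(blue | Box B) = 3/4.
P(blue) = 1/2·5/9 + 1/2·3/4 = 47/72.
By Bayes' rule, P(Box A | blue) = 5/18 / 47/72 = 20/47 ≈ 0.4255.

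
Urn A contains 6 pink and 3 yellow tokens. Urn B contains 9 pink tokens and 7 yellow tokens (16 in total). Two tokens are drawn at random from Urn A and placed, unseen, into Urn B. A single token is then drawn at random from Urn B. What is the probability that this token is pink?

31/54

Condition on how many of the transferred tokens are pink (from Urn A: 6 pink of 9; then Urn B has 18 total).
  0 pink: C(6,0)C(3,2)/C(9,2) = 1/12; then P = 9/18
  1 pink: C(6,1)C(3,1)/C(9,2) = 1/2; then P = 10/18
  2 pink: C(6,2)C(3,0)/C(9,2) = 5/12; then P = 11/18
P(pink from Urn B) = 31/54 ≈ 0.5741.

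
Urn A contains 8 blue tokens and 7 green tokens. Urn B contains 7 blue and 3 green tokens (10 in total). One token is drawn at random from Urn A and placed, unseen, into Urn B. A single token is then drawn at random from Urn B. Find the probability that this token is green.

Condition on how many of the transferred tokens are green (from Urn A: 7 green of 15; then Urn B has 11 total).
  0 green: C(7,0)C(8,1)/C(15,1) = 8/15; then P = 3/11
  1 green: C(7,1)C(8,0)/C(15,1) = 7/15; then P = 4/11
P(green from Urn B) = 52/165 ≈ 0.3152.

52/165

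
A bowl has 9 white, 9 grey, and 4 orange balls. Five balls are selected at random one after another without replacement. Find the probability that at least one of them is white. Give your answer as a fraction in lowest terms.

253/266

Use the complement: P(at least one white) = 1 − P(no white).
P(none) = C(13,5)/C(22,5) = 1287/26334.
So P = 1 − 1287/26334 = 253/266 ≈ 0.9511.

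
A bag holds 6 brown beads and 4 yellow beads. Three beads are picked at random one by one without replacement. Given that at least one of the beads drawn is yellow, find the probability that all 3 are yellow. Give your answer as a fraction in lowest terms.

P(all 3 yellow) = C(4,3)/C(10,3) = 1/30; P(at least one yellow) = 1 − C(6,3)/C(10,3) = 5/6.
Since 'all 3 yellow' ⊆ 'at least one yellow', P(all 3 | at least one) = 1/30 / 5/6 = 1/25 ≈ 0.0400.

1/25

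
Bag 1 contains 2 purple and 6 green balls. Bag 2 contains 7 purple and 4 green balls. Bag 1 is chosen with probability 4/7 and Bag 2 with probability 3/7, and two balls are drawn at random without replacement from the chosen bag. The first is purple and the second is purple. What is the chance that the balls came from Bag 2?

P(E | Bag 1) = 1/28; P(E | Bag 2) = 21/55.
P(E) = 4/7·1/28 + 3/7·21/55 = 496/2695.
By Bayes' rule, P(Bag 2 | E) = 9/55 / 496/2695 = 441/496 ≈ 0.8891.

441/496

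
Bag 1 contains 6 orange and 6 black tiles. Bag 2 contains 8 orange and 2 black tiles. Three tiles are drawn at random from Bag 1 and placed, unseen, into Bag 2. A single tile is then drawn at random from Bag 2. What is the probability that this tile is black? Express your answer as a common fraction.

7/26

Condition on how many of the transferred tiles are black (from Bag 1: 6 black of 12; then Bag 2 has 13 total).
  0 black: C(6,0)C(6,3)/C(12,3) = 1/11; then P = 2/13
  1 black: C(6,1)C(6,2)/C(12,3) = 9/22; then P = 3/13
  2 black: C(6,2)C(6,1)/C(12,3) = 9/22; then P = 4/13
  3 black: C(6,3)C(6,0)/C(12,3) = 1/11; then P = 5/13
P(black from Bag 2) = 7/26 ≈ 0.2692.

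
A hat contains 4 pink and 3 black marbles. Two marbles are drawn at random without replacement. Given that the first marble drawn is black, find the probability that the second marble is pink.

After removing 1 black, the hat has 4 pink out of 6 remaining.
P(second is pink | given) = 4/6 = 2/3 ≈ 0.6667.

2/3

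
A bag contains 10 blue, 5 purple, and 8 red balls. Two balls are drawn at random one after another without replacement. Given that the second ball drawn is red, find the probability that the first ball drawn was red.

7/22

P(first=red and the second ball drawn is red) = (8/23)·(7/22) = 28/253.
P(the second ball drawn is red) = Σ over first color = 40/253 + 20/253 + 28/253 = 8/23.
By Bayes, P(first=red | the second ball drawn is red) = 28/253 / 8/23 = 7/22 ≈ 0.3182.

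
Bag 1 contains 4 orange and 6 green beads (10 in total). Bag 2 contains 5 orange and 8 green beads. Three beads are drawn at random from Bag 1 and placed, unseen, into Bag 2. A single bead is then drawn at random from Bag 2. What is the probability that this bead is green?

49/80

Condition on how many of the transferred beads are green (from Bag 1: 6 green of 10; then Bag 2 has 16 total).
  0 green: C(6,0)C(4,3)/C(10,3) = 1/30; then P = 8/16
  1 green: C(6,1)C(4,2)/C(10,3) = 3/10; then P = 9/16
  2 green: C(6,2)C(4,1)/C(10,3) = 1/2; then P = 10/16
  3 green: C(6,3)C(4,0)/C(10,3) = 1/6; then P = 11/16
P(green from Bag 2) = 49/80 ≈ 0.6125.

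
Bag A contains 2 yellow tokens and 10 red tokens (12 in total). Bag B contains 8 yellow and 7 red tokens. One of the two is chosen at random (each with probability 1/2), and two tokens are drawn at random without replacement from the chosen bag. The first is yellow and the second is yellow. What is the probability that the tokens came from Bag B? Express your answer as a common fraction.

88/93

P(E | Bag A) = 1/66; P(E | Bag B) = 4/15.
P(E) = 1/2·1/66 + 1/2·4/15 = 31/220.
By Bayes' rule, P(Bag B | E) = 2/15 / 31/220 = 88/93 ≈ 0.9462.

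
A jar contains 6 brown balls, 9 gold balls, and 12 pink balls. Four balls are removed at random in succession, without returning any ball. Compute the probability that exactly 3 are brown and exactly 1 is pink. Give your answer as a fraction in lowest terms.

Unordered draws without replacement: count favorable combinations over C(27,4).
Favorable = C(6,3) · C(9,0) · C(12,1) = 240; total = C(27,4) = 17550.
P = 240/17550 = 8/585 ≈ 0.0137.

8/585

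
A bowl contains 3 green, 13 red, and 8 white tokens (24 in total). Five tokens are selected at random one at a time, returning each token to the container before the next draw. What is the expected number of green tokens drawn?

5/8

By linearity of expectation, E[X] = Σ P(draw i is green); each independent draw has P(green) = 3/24.
E[X] = 5 · 3/24 = 5/8 ≈ 0.6250.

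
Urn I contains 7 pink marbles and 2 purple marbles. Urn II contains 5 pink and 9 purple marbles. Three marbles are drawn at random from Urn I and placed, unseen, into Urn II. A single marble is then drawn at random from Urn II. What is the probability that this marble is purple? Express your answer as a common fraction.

29/51

Condition on how many of the transferred marbles are purple (from Urn I: 2 purple of 9; then Urn II has 17 total).
  0 purple: C(2,0)C(7,3)/C(9,3) = 5/12; then P = 9/17
  1 purple: C(2,1)C(7,2)/C(9,3) = 1/2; then P = 10/17
  2 purple: C(2,2)C(7,1)/C(9,3) = 1/12; then P = 11/17
P(purple from Urn II) = 29/51 ≈ 0.5686.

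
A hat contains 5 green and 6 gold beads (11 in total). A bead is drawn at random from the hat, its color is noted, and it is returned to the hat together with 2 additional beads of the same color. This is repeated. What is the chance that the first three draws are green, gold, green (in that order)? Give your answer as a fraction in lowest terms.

Track the composition after each reinforcement of +2.
P = (5/11) · (6/13) · (7/15) = 14/143 ≈ 0.0979.

14/143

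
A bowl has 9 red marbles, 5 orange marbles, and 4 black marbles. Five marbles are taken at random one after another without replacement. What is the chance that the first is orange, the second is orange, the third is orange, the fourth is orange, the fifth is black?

Multiply the conditional probability of each draw in order, without replacement, so each draw removes one from its color and from the total.
P = (5/18) · (4/17) · (3/16) · (2/15) · (4/14) = 1/2142 ≈ 0.0005.

1/2142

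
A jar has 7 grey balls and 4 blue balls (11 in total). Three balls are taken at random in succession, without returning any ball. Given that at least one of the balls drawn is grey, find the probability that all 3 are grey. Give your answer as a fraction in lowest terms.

P(all 3 grey) = C(7,3)/C(11,3) = 7/33; P(at least one grey) = 1 − C(4,3)/C(11,3) = 161/165.
Since 'all 3 grey' ⊆ 'at least one grey', P(all 3 | at least one) = 7/33 / 161/165 = 5/23 ≈ 0.2174.

5/23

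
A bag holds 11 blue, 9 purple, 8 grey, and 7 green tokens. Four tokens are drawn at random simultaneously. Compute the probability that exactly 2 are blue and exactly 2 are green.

Unordered draws without replacement: count favorable combinations over C(35,4).
Favorable = C(11,2) · C(9,0) · C(8,0) · C(7,2) = 1155; total = C(35,4) = 52360.
P = 1155/52360 = 3/136 ≈ 0.0221.

3/136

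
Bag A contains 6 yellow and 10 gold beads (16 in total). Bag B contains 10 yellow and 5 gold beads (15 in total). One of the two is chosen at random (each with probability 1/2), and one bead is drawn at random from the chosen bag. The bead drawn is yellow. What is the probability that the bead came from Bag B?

16/25

P(yellow | Bag A) = 3/8; P(yellow | Bag B) = 2/3.
P(yellow) = 1/2·3/8 + 1/2·2/3 = 25/48.
By Bayes' rule, P(Bag B | yellow) = 1/3 / 25/48 = 16/25 ≈ 0.6400.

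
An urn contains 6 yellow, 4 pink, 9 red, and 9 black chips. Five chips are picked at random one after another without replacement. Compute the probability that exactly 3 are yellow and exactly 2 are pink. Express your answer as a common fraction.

Unordered draws without replacement: count favorable combinations over C(28,5).
Favorable = C(6,3) · C(4,2) · C(9,0) · C(9,0) = 120; total = C(28,5) = 98280.
P = 120/98280 = 1/819 ≈ 0.0012.

1/819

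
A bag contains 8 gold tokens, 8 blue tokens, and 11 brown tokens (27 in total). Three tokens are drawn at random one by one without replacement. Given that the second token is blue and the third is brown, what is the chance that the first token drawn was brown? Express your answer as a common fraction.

2/5

P(first=brown and the second token is blue and the third is brown) = (11/27)·(8/26)·(10/25) = 88/1755.
P(E) = Σ over first color = 352/8775 + 308/8775 + 88/1755 = 44/351.
By Bayes, P(first=brown | E) = 88/1755 / 44/351 = 2/5 ≈ 0.4000.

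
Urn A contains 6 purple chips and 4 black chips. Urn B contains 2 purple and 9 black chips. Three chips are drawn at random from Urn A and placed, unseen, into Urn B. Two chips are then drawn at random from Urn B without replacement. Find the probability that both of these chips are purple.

Condition on how many of the transferred chips are purple (from Urn A: 6 purple of 10; then Urn B has 14 total).
  0 purple: C(6,0)C(4,3)/C(10,3) = 1/30; then P = C(2,2)/C(14,2) = 1/91
  1 purple: C(6,1)C(4,2)/C(10,3) = 3/10; then P = C(3,2)/C(14,2) = 3/91
  2 purple: C(6,2)C(4,1)/C(10,3) = 1/2; then P = C(4,2)/C(14,2) = 6/91
  3 purple: C(6,3)C(4,0)/C(10,3) = 1/6; then P = C(5,2)/C(14,2) = 10/91
P(both purple) = 4/65 ≈ 0.0615.

4/65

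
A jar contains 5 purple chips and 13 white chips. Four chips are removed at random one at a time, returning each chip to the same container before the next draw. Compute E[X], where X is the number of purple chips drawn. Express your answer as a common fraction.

10/9

By linearity of expectation, E[X] = Σ P(draw i is purple); each independent draw has P(purple) = 5/18.
E[X] = 4 · 5/18 = 10/9 ≈ 1.1111.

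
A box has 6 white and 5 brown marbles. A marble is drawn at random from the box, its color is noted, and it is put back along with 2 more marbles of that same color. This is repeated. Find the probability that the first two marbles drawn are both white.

After a white draw the box holds 8 white out of 13.
P = (6/11)·(8/13) = 48/143 ≈ 0.3357.

48/143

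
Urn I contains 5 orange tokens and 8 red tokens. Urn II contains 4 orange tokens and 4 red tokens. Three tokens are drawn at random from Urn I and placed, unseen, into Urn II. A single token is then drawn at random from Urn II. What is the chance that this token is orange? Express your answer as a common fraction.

67/143

Condition on how many of the transferred tokens are orange (from Urn I: 5 orange of 13; then Urn II has 11 total).
  0 orange: C(5,0)C(8,3)/C(13,3) = 28/143; then P = 4/11
  1 orange: C(5,1)C(8,2)/C(13,3) = 70/143; then P = 5/11
  2 orange: C(5,2)C(8,1)/C(13,3) = 40/143; then P = 6/11
  3 orange: C(5,3)C(8,0)/C(13,3) = 5/143; then P = 7/11
P(orange from Urn II) = 67/143 ≈ 0.4685.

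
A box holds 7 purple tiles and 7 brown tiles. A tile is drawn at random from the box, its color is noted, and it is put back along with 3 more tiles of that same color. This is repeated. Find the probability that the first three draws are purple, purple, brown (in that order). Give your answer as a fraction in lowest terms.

7/68

Track the composition after each reinforcement of +3.
P = (7/14) · (10/17) · (7/20) = 7/68 ≈ 0.1029.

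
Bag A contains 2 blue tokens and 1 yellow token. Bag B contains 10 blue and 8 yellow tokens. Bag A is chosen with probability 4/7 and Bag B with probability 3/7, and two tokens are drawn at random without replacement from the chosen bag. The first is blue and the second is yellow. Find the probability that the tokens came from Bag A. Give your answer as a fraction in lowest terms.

P(E | Bag A) = 1/3; P(E | Bag B) = 40/153.
P(E) = 4/7·1/3 + 3/7·40/153 = 36/119.
By Bayes' rule, P(Bag A | E) = 4/21 / 36/119 = 17/27 ≈ 0.6296.

17/27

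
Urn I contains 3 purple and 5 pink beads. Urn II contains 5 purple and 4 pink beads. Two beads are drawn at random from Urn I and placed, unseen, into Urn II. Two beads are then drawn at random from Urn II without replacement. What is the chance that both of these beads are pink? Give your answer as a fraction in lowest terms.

159/770

Condition on how many of the transferred beads are pink (from Urn I: 5 pink of 8; then Urn II has 11 total).
  0 pink: C(5,0)C(3,2)/C(8,2) = 3/28; then P = C(4,2)/C(11,2) = 6/55
  1 pink: C(5,1)C(3,1)/C(8,2) = 15/28; then P = C(5,2)/C(11,2) = 2/11
  2 pink: C(5,2)C(3,0)/C(8,2) = 5/14; then P = C(6,2)/C(11,2) = 3/11
P(both pink) = 159/770 ≈ 0.2065.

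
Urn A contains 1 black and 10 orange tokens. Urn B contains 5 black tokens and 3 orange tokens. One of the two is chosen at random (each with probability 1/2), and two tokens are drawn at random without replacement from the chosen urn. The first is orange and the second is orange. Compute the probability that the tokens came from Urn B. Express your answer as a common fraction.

11/95

P(E | Urn A) = 9/11; P(E | Urn B) = 3/28.
P(E) = 1/2·9/11 + 1/2·3/28 = 285/616.
By Bayes' rule, P(Urn B | E) = 3/56 / 285/616 = 11/95 ≈ 0.1158.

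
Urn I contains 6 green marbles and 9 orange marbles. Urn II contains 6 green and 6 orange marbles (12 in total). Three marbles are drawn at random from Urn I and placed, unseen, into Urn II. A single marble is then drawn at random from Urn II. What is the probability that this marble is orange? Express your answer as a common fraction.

Condition on how many of the transferred marbles are orange (from Urn I: 9 orange of 15; then Urn II has 15 total).
  0 orange: C(9,0)C(6,3)/C(15,3) = 4/91; then P = 6/15
  1 orange: C(9,1)C(6,2)/C(15,3) = 27/91; then P = 7/15
  2 orange: C(9,2)C(6,1)/C(15,3) = 216/455; then P = 8/15
  3 orange: C(9,3)C(6,0)/C(15,3) = 12/65; then P = 9/15
P(orange from Urn II) = 13/25 ≈ 0.5200.

13/25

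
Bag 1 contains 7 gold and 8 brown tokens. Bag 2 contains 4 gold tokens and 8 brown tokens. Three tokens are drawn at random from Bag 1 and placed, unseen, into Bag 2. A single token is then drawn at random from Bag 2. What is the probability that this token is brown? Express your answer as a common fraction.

Condition on how many of the transferred tokens are brown (from Bag 1: 8 brown of 15; then Bag 2 has 15 total).
  0 brown: C(8,0)C(7,3)/C(15,3) = 1/13; then P = 8/15
  1 brown: C(8,1)C(7,2)/C(15,3) = 24/65; then P = 9/15
  2 brown: C(8,2)C(7,1)/C(15,3) = 28/65; then P = 10/15
  3 brown: C(8,3)C(7,0)/C(15,3) = 8/65; then P = 11/15
P(brown from Bag 2) = 16/25 ≈ 0.6400.

16/25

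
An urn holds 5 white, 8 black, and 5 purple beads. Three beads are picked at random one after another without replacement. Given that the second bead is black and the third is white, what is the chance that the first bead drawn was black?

7/16

P(first=black and the second bead is black and the third is white) = (8/18)·(7/17)·(5/16) = 35/612.
P(E) = Σ over first color = 5/153 + 35/612 + 25/612 = 20/153.
By Bayes, P(first=black | E) = 35/612 / 20/153 = 7/16 ≈ 0.4375.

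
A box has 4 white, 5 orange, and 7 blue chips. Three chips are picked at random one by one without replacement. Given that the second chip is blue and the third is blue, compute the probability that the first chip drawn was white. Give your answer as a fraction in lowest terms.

P(first=white and the second chip is blue and the third is blue) = (4/16)·(7/15)·(6/14) = 1/20.
P(E) = Σ over first color = 1/20 + 1/16 + 1/16 = 7/40.
By Bayes, P(first=white | E) = 1/20 / 7/40 = 2/7 ≈ 0.2857.

2/7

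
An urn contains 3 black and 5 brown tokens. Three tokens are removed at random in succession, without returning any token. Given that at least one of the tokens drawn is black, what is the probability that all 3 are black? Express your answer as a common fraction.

P(all 3 black) = C(3,3)/C(8,3) = 1/56; P(at least one black) = 1 − C(5,3)/C(8,3) = 23/28.
Since 'all 3 black' ⊆ 'at least one black', P(all 3 | at least one) = 1/56 / 23/28 = 1/46 ≈ 0.0217.

1/46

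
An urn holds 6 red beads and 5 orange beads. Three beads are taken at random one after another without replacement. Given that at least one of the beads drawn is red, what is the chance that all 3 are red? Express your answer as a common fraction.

4/31

P(all 3 red) = C(6,3)/C(11,3) = 4/33; P(at least one red) = 1 − C(5,3)/C(11,3) = 31/33.
Since 'all 3 red' ⊆ 'at least one red', P(all 3 | at least one) = 4/33 / 31/33 = 4/31 ≈ 0.1290.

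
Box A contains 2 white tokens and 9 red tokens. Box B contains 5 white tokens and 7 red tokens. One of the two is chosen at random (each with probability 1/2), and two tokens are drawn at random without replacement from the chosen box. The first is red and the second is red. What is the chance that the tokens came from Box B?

35/107

P(E | Box A) = 36/55; P(E | Box B) = 7/22.
P(E) = 1/2·36/55 + 1/2·7/22 = 107/220.
By Bayes' rule, P(Box B | E) = 7/44 / 107/220 = 35/107 ≈ 0.3271.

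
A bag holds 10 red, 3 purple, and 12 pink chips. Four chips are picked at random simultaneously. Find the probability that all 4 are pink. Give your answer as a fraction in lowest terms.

9/230

Unordered draws without replacement: count favorable combinations over C(25,4).
Favorable = C(10,0) · C(3,0) · C(12,4) = 495; total = C(25,4) = 12650.
P = 495/12650 = 9/230 ≈ 0.0391.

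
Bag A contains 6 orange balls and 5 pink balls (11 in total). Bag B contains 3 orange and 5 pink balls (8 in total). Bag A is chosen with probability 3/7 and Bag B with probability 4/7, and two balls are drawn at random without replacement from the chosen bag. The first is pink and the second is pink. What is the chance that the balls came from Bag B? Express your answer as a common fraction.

P(E | Bag A) = 2/11; P(E | Bag B) = 5/14.
P(E) = 3/7·2/11 + 4/7·5/14 = 152/539.
By Bayes' rule, P(Bag B | E) = 10/49 / 152/539 = 55/76 ≈ 0.7237.

55/76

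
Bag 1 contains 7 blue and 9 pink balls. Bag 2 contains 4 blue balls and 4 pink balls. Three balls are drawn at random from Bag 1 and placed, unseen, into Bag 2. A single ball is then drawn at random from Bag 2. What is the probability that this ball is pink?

91/176

Condition on how many of the transferred balls are pink (from Bag 1: 9 pink of 16; then Bag 2 has 11 total).
  0 pink: C(9,0)C(7,3)/C(16,3) = 1/16; then P = 4/11
  1 pink: C(9,1)C(7,2)/C(16,3) = 27/80; then P = 5/11
  2 pink: C(9,2)C(7,1)/C(16,3) = 9/20; then P = 6/11
  3 pink: C(9,3)C(7,0)/C(16,3) = 3/20; then P = 7/11
P(pink from Bag 2) = 91/176 ≈ 0.5170.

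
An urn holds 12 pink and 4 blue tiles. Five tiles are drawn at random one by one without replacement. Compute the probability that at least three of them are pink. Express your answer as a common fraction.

Sum the hypergeometric tail for j = 3,…,5 pink tiles.
Favorable = C(12,3)·C(4,2) + C(12,4)·C(4,1) + C(12,5)·C(4,0) = 4092; total = C(16,5) = 4368.
P = 4092/4368 = 341/364 ≈ 0.9368.

341/364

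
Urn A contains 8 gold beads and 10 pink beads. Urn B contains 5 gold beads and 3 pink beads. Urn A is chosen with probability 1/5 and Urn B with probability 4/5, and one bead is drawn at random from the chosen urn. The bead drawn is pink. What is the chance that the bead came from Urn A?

P(pink | Urn A) = 5/9; P(pink | Urn B) = 3/8.
P(pink) = 1/5·5/9 + 4/5·3/8 = 37/90.
By Bayes' rule, P(Urn A | pink) = 1/9 / 37/90 = 10/37 ≈ 0.2703.

10/37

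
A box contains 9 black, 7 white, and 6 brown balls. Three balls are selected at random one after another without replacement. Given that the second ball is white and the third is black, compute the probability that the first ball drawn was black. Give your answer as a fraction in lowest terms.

2/5

P(first=black and the second ball is white and the third is black) = (9/22)·(7/21)·(8/20) = 3/55.
P(E) = Σ over first color = 3/55 + 9/220 + 9/220 = 3/22.
By Bayes, P(first=black | E) = 3/55 / 3/22 = 2/5 ≈ 0.4000.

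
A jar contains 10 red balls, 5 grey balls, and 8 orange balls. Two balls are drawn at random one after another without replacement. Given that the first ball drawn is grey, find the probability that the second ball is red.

5/11

After removing 1 grey, the jar has 10 red out of 22 remaining.
P(second is red | given) = 10/22 = 5/11 ≈ 0.4545.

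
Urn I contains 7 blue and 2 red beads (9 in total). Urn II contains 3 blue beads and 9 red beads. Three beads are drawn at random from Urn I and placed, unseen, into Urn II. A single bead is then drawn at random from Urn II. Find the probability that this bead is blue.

Condition on how many of the transferred beads are blue (from Urn I: 7 blue of 9; then Urn II has 15 total).
  1 blue: C(7,1)C(2,2)/C(9,3) = 1/12; then P = 4/15
  2 blue: C(7,2)C(2,1)/C(9,3) = 1/2; then P = 5/15
  3 blue: C(7,3)C(2,0)/C(9,3) = 5/12; then P = 6/15
P(blue from Urn II) = 16/45 ≈ 0.3556.

16/45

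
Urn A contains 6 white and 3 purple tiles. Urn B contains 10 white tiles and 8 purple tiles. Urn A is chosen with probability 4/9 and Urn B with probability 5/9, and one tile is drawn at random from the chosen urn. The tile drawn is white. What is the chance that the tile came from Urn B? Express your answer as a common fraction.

P(white | Urn A) = 2/3; P(white | Urn B) = 5/9.
P(white) = 4/9·2/3 + 5/9·5/9 = 49/81.
By Bayes' rule, P(Urn B | white) = 25/81 / 49/81 = 25/49 ≈ 0.5102.

25/49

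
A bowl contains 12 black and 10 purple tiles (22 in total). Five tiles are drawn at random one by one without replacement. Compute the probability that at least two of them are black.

Sum the hypergeometric tail for j = 2,…,5 black tiles.
Favorable = C(12,2)·C(10,3) + C(12,3)·C(10,2) + C(12,4)·C(10,1) + C(12,5)·C(10,0) = 23562; total = C(22,5) = 26334.
P = 23562/26334 = 17/19 ≈ 0.8947.

17/19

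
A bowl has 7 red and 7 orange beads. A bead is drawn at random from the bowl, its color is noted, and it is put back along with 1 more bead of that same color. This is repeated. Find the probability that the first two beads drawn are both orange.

4/15

After a orange draw the bowl holds 8 orange out of 15.
P = (7/14)·(8/15) = 4/15 ≈ 0.2667.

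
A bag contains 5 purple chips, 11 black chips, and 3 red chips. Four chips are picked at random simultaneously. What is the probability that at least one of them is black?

Use the complement: P(at least one black) = 1 − P(no black).
P(none) = C(8,4)/C(19,4) = 70/3876.
So P = 1 − 70/3876 = 1903/1938 ≈ 0.9819.

1903/1938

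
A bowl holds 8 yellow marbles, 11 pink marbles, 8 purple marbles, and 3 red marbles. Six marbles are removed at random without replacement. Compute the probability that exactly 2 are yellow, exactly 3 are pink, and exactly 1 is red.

44/1885

Unordered draws without replacement: count favorable combinations over C(30,6).
Favorable = C(8,2) · C(11,3) · C(8,0) · C(3,1) = 13860; total = C(30,6) = 593775.
P = 13860/593775 = 44/1885 ≈ 0.0233.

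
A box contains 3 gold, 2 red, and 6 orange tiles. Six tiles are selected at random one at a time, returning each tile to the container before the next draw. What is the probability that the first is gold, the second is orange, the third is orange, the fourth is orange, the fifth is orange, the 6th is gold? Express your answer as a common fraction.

11664/1771561

Multiply the conditional probability of each draw in order, with replacement (the composition resets each draw).
P = (3/11) · (6/11) · (6/11) · (6/11) · (6/11) · (3/11) = 11664/1771561 ≈ 0.0066.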